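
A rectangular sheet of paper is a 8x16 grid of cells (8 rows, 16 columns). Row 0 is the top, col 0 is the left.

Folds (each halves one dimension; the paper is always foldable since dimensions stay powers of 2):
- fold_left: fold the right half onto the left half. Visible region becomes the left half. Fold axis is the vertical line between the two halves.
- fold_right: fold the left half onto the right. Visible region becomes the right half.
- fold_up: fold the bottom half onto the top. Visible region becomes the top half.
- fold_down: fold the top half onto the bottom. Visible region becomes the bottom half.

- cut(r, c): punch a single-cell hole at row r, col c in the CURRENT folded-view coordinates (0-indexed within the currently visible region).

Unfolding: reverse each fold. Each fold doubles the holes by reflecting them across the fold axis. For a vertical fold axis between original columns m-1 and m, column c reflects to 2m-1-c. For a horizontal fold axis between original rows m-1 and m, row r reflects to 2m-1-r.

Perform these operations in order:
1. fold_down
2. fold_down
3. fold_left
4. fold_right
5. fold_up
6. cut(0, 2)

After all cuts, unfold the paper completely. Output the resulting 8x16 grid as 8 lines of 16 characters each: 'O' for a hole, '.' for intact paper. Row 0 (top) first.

Op 1 fold_down: fold axis h@4; visible region now rows[4,8) x cols[0,16) = 4x16
Op 2 fold_down: fold axis h@6; visible region now rows[6,8) x cols[0,16) = 2x16
Op 3 fold_left: fold axis v@8; visible region now rows[6,8) x cols[0,8) = 2x8
Op 4 fold_right: fold axis v@4; visible region now rows[6,8) x cols[4,8) = 2x4
Op 5 fold_up: fold axis h@7; visible region now rows[6,7) x cols[4,8) = 1x4
Op 6 cut(0, 2): punch at orig (6,6); cuts so far [(6, 6)]; region rows[6,7) x cols[4,8) = 1x4
Unfold 1 (reflect across h@7): 2 holes -> [(6, 6), (7, 6)]
Unfold 2 (reflect across v@4): 4 holes -> [(6, 1), (6, 6), (7, 1), (7, 6)]
Unfold 3 (reflect across v@8): 8 holes -> [(6, 1), (6, 6), (6, 9), (6, 14), (7, 1), (7, 6), (7, 9), (7, 14)]
Unfold 4 (reflect across h@6): 16 holes -> [(4, 1), (4, 6), (4, 9), (4, 14), (5, 1), (5, 6), (5, 9), (5, 14), (6, 1), (6, 6), (6, 9), (6, 14), (7, 1), (7, 6), (7, 9), (7, 14)]
Unfold 5 (reflect across h@4): 32 holes -> [(0, 1), (0, 6), (0, 9), (0, 14), (1, 1), (1, 6), (1, 9), (1, 14), (2, 1), (2, 6), (2, 9), (2, 14), (3, 1), (3, 6), (3, 9), (3, 14), (4, 1), (4, 6), (4, 9), (4, 14), (5, 1), (5, 6), (5, 9), (5, 14), (6, 1), (6, 6), (6, 9), (6, 14), (7, 1), (7, 6), (7, 9), (7, 14)]

Answer: .O....O..O....O.
.O....O..O....O.
.O....O..O....O.
.O....O..O....O.
.O....O..O....O.
.O....O..O....O.
.O....O..O....O.
.O....O..O....O.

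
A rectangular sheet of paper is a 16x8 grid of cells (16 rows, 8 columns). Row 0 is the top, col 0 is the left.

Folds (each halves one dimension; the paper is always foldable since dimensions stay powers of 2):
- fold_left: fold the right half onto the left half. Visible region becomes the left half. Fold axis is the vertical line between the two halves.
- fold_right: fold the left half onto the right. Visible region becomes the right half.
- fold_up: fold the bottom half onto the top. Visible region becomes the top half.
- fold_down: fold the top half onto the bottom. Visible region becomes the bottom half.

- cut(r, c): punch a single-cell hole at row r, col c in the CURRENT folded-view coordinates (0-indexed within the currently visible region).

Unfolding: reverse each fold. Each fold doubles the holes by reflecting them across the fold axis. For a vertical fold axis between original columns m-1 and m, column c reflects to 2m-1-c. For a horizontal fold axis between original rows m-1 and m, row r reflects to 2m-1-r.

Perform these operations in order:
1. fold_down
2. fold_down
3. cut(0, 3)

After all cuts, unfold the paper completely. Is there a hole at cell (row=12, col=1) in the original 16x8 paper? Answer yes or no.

Op 1 fold_down: fold axis h@8; visible region now rows[8,16) x cols[0,8) = 8x8
Op 2 fold_down: fold axis h@12; visible region now rows[12,16) x cols[0,8) = 4x8
Op 3 cut(0, 3): punch at orig (12,3); cuts so far [(12, 3)]; region rows[12,16) x cols[0,8) = 4x8
Unfold 1 (reflect across h@12): 2 holes -> [(11, 3), (12, 3)]
Unfold 2 (reflect across h@8): 4 holes -> [(3, 3), (4, 3), (11, 3), (12, 3)]
Holes: [(3, 3), (4, 3), (11, 3), (12, 3)]

Answer: no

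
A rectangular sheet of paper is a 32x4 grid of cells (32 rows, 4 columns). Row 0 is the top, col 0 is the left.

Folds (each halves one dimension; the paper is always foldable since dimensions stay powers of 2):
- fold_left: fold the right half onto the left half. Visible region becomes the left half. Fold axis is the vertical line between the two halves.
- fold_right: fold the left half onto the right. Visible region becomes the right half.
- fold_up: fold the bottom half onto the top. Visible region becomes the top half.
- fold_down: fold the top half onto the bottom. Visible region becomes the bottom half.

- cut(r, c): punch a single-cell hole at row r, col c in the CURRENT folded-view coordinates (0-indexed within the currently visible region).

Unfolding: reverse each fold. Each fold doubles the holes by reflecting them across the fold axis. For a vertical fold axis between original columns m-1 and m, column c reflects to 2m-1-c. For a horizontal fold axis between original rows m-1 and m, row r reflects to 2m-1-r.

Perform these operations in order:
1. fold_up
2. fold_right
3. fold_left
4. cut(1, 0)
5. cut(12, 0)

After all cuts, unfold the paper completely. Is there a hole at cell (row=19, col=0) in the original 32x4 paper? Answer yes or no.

Answer: yes

Derivation:
Op 1 fold_up: fold axis h@16; visible region now rows[0,16) x cols[0,4) = 16x4
Op 2 fold_right: fold axis v@2; visible region now rows[0,16) x cols[2,4) = 16x2
Op 3 fold_left: fold axis v@3; visible region now rows[0,16) x cols[2,3) = 16x1
Op 4 cut(1, 0): punch at orig (1,2); cuts so far [(1, 2)]; region rows[0,16) x cols[2,3) = 16x1
Op 5 cut(12, 0): punch at orig (12,2); cuts so far [(1, 2), (12, 2)]; region rows[0,16) x cols[2,3) = 16x1
Unfold 1 (reflect across v@3): 4 holes -> [(1, 2), (1, 3), (12, 2), (12, 3)]
Unfold 2 (reflect across v@2): 8 holes -> [(1, 0), (1, 1), (1, 2), (1, 3), (12, 0), (12, 1), (12, 2), (12, 3)]
Unfold 3 (reflect across h@16): 16 holes -> [(1, 0), (1, 1), (1, 2), (1, 3), (12, 0), (12, 1), (12, 2), (12, 3), (19, 0), (19, 1), (19, 2), (19, 3), (30, 0), (30, 1), (30, 2), (30, 3)]
Holes: [(1, 0), (1, 1), (1, 2), (1, 3), (12, 0), (12, 1), (12, 2), (12, 3), (19, 0), (19, 1), (19, 2), (19, 3), (30, 0), (30, 1), (30, 2), (30, 3)]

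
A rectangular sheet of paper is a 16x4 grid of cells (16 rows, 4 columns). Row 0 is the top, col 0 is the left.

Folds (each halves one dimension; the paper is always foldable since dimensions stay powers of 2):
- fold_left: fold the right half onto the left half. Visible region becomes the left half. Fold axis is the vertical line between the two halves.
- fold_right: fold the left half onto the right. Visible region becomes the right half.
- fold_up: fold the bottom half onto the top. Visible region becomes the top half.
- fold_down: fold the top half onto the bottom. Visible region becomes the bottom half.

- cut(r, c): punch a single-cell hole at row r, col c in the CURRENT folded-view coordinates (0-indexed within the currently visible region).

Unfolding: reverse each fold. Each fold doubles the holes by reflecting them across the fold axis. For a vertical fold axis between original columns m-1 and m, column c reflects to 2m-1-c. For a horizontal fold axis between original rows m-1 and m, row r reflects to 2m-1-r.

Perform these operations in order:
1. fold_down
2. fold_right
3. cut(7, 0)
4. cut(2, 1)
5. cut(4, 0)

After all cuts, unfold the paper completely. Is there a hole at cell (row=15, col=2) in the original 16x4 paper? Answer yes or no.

Op 1 fold_down: fold axis h@8; visible region now rows[8,16) x cols[0,4) = 8x4
Op 2 fold_right: fold axis v@2; visible region now rows[8,16) x cols[2,4) = 8x2
Op 3 cut(7, 0): punch at orig (15,2); cuts so far [(15, 2)]; region rows[8,16) x cols[2,4) = 8x2
Op 4 cut(2, 1): punch at orig (10,3); cuts so far [(10, 3), (15, 2)]; region rows[8,16) x cols[2,4) = 8x2
Op 5 cut(4, 0): punch at orig (12,2); cuts so far [(10, 3), (12, 2), (15, 2)]; region rows[8,16) x cols[2,4) = 8x2
Unfold 1 (reflect across v@2): 6 holes -> [(10, 0), (10, 3), (12, 1), (12, 2), (15, 1), (15, 2)]
Unfold 2 (reflect across h@8): 12 holes -> [(0, 1), (0, 2), (3, 1), (3, 2), (5, 0), (5, 3), (10, 0), (10, 3), (12, 1), (12, 2), (15, 1), (15, 2)]
Holes: [(0, 1), (0, 2), (3, 1), (3, 2), (5, 0), (5, 3), (10, 0), (10, 3), (12, 1), (12, 2), (15, 1), (15, 2)]

Answer: yes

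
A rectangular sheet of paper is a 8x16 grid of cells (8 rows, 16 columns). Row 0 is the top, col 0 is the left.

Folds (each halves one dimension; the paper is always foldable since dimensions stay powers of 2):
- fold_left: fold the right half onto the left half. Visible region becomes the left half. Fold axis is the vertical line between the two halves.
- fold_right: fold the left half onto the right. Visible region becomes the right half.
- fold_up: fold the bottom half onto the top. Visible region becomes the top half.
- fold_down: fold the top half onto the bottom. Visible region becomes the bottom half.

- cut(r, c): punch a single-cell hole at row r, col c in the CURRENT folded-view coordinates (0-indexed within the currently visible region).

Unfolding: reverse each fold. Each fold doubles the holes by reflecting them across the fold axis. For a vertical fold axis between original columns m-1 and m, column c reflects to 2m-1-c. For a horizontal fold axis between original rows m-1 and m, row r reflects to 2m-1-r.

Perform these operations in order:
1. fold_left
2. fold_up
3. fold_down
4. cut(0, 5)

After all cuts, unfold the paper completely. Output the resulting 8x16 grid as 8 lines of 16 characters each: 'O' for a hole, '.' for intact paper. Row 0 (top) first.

Op 1 fold_left: fold axis v@8; visible region now rows[0,8) x cols[0,8) = 8x8
Op 2 fold_up: fold axis h@4; visible region now rows[0,4) x cols[0,8) = 4x8
Op 3 fold_down: fold axis h@2; visible region now rows[2,4) x cols[0,8) = 2x8
Op 4 cut(0, 5): punch at orig (2,5); cuts so far [(2, 5)]; region rows[2,4) x cols[0,8) = 2x8
Unfold 1 (reflect across h@2): 2 holes -> [(1, 5), (2, 5)]
Unfold 2 (reflect across h@4): 4 holes -> [(1, 5), (2, 5), (5, 5), (6, 5)]
Unfold 3 (reflect across v@8): 8 holes -> [(1, 5), (1, 10), (2, 5), (2, 10), (5, 5), (5, 10), (6, 5), (6, 10)]

Answer: ................
.....O....O.....
.....O....O.....
................
................
.....O....O.....
.....O....O.....
................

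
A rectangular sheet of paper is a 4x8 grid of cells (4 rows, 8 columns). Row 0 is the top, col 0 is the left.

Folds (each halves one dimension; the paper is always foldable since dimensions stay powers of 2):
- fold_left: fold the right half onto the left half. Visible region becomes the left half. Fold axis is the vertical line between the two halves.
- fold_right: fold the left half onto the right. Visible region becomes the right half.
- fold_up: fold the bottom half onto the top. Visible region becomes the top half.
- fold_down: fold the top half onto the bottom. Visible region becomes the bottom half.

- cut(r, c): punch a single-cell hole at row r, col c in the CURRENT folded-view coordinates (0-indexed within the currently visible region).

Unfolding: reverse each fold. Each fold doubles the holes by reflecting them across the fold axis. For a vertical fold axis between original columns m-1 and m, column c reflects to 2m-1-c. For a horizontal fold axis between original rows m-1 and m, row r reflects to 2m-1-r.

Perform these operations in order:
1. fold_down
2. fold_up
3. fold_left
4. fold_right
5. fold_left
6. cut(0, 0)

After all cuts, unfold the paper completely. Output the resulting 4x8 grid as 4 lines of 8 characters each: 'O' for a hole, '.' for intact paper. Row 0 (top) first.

Answer: OOOOOOOO
OOOOOOOO
OOOOOOOO
OOOOOOOO

Derivation:
Op 1 fold_down: fold axis h@2; visible region now rows[2,4) x cols[0,8) = 2x8
Op 2 fold_up: fold axis h@3; visible region now rows[2,3) x cols[0,8) = 1x8
Op 3 fold_left: fold axis v@4; visible region now rows[2,3) x cols[0,4) = 1x4
Op 4 fold_right: fold axis v@2; visible region now rows[2,3) x cols[2,4) = 1x2
Op 5 fold_left: fold axis v@3; visible region now rows[2,3) x cols[2,3) = 1x1
Op 6 cut(0, 0): punch at orig (2,2); cuts so far [(2, 2)]; region rows[2,3) x cols[2,3) = 1x1
Unfold 1 (reflect across v@3): 2 holes -> [(2, 2), (2, 3)]
Unfold 2 (reflect across v@2): 4 holes -> [(2, 0), (2, 1), (2, 2), (2, 3)]
Unfold 3 (reflect across v@4): 8 holes -> [(2, 0), (2, 1), (2, 2), (2, 3), (2, 4), (2, 5), (2, 6), (2, 7)]
Unfold 4 (reflect across h@3): 16 holes -> [(2, 0), (2, 1), (2, 2), (2, 3), (2, 4), (2, 5), (2, 6), (2, 7), (3, 0), (3, 1), (3, 2), (3, 3), (3, 4), (3, 5), (3, 6), (3, 7)]
Unfold 5 (reflect across h@2): 32 holes -> [(0, 0), (0, 1), (0, 2), (0, 3), (0, 4), (0, 5), (0, 6), (0, 7), (1, 0), (1, 1), (1, 2), (1, 3), (1, 4), (1, 5), (1, 6), (1, 7), (2, 0), (2, 1), (2, 2), (2, 3), (2, 4), (2, 5), (2, 6), (2, 7), (3, 0), (3, 1), (3, 2), (3, 3), (3, 4), (3, 5), (3, 6), (3, 7)]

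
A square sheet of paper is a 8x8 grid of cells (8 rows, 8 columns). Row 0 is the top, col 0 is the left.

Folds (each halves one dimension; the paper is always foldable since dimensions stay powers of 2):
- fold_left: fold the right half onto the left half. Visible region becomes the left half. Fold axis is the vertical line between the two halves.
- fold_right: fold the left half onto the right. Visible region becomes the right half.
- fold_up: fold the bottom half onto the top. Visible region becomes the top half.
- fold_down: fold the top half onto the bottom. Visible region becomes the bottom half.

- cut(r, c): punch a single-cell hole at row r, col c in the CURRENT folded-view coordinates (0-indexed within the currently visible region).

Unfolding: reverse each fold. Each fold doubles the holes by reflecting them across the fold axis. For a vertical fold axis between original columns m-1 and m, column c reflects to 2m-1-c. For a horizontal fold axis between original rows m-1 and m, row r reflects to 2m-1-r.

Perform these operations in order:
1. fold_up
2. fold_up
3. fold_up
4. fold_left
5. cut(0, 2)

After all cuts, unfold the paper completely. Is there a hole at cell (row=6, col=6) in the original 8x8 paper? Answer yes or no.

Op 1 fold_up: fold axis h@4; visible region now rows[0,4) x cols[0,8) = 4x8
Op 2 fold_up: fold axis h@2; visible region now rows[0,2) x cols[0,8) = 2x8
Op 3 fold_up: fold axis h@1; visible region now rows[0,1) x cols[0,8) = 1x8
Op 4 fold_left: fold axis v@4; visible region now rows[0,1) x cols[0,4) = 1x4
Op 5 cut(0, 2): punch at orig (0,2); cuts so far [(0, 2)]; region rows[0,1) x cols[0,4) = 1x4
Unfold 1 (reflect across v@4): 2 holes -> [(0, 2), (0, 5)]
Unfold 2 (reflect across h@1): 4 holes -> [(0, 2), (0, 5), (1, 2), (1, 5)]
Unfold 3 (reflect across h@2): 8 holes -> [(0, 2), (0, 5), (1, 2), (1, 5), (2, 2), (2, 5), (3, 2), (3, 5)]
Unfold 4 (reflect across h@4): 16 holes -> [(0, 2), (0, 5), (1, 2), (1, 5), (2, 2), (2, 5), (3, 2), (3, 5), (4, 2), (4, 5), (5, 2), (5, 5), (6, 2), (6, 5), (7, 2), (7, 5)]
Holes: [(0, 2), (0, 5), (1, 2), (1, 5), (2, 2), (2, 5), (3, 2), (3, 5), (4, 2), (4, 5), (5, 2), (5, 5), (6, 2), (6, 5), (7, 2), (7, 5)]

Answer: no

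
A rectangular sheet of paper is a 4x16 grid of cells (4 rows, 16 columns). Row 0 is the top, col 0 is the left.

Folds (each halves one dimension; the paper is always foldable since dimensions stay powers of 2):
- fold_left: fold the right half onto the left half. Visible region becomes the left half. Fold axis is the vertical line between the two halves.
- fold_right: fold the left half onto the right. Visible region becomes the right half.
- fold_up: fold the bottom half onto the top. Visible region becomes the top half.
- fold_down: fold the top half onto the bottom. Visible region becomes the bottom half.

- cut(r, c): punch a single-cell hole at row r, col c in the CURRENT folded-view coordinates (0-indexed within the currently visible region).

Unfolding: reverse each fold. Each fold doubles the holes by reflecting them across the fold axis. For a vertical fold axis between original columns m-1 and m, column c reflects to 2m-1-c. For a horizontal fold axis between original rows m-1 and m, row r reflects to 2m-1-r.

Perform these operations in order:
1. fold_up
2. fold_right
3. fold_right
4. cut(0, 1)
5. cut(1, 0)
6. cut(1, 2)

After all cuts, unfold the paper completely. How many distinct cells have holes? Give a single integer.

Answer: 24

Derivation:
Op 1 fold_up: fold axis h@2; visible region now rows[0,2) x cols[0,16) = 2x16
Op 2 fold_right: fold axis v@8; visible region now rows[0,2) x cols[8,16) = 2x8
Op 3 fold_right: fold axis v@12; visible region now rows[0,2) x cols[12,16) = 2x4
Op 4 cut(0, 1): punch at orig (0,13); cuts so far [(0, 13)]; region rows[0,2) x cols[12,16) = 2x4
Op 5 cut(1, 0): punch at orig (1,12); cuts so far [(0, 13), (1, 12)]; region rows[0,2) x cols[12,16) = 2x4
Op 6 cut(1, 2): punch at orig (1,14); cuts so far [(0, 13), (1, 12), (1, 14)]; region rows[0,2) x cols[12,16) = 2x4
Unfold 1 (reflect across v@12): 6 holes -> [(0, 10), (0, 13), (1, 9), (1, 11), (1, 12), (1, 14)]
Unfold 2 (reflect across v@8): 12 holes -> [(0, 2), (0, 5), (0, 10), (0, 13), (1, 1), (1, 3), (1, 4), (1, 6), (1, 9), (1, 11), (1, 12), (1, 14)]
Unfold 3 (reflect across h@2): 24 holes -> [(0, 2), (0, 5), (0, 10), (0, 13), (1, 1), (1, 3), (1, 4), (1, 6), (1, 9), (1, 11), (1, 12), (1, 14), (2, 1), (2, 3), (2, 4), (2, 6), (2, 9), (2, 11), (2, 12), (2, 14), (3, 2), (3, 5), (3, 10), (3, 13)]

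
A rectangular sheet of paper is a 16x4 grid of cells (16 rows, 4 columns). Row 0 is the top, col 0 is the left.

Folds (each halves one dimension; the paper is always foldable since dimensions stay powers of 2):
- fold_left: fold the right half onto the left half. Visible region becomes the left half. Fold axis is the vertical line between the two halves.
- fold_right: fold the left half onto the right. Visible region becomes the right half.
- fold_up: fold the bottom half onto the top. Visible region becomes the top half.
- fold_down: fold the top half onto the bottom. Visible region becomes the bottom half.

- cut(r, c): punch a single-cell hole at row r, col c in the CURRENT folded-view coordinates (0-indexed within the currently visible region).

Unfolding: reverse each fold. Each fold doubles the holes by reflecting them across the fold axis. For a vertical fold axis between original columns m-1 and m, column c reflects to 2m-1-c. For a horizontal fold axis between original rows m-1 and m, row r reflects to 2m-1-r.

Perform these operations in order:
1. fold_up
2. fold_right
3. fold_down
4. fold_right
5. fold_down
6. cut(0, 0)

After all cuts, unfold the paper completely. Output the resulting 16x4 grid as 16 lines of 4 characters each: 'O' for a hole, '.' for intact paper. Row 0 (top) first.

Answer: ....
OOOO
OOOO
....
....
OOOO
OOOO
....
....
OOOO
OOOO
....
....
OOOO
OOOO
....

Derivation:
Op 1 fold_up: fold axis h@8; visible region now rows[0,8) x cols[0,4) = 8x4
Op 2 fold_right: fold axis v@2; visible region now rows[0,8) x cols[2,4) = 8x2
Op 3 fold_down: fold axis h@4; visible region now rows[4,8) x cols[2,4) = 4x2
Op 4 fold_right: fold axis v@3; visible region now rows[4,8) x cols[3,4) = 4x1
Op 5 fold_down: fold axis h@6; visible region now rows[6,8) x cols[3,4) = 2x1
Op 6 cut(0, 0): punch at orig (6,3); cuts so far [(6, 3)]; region rows[6,8) x cols[3,4) = 2x1
Unfold 1 (reflect across h@6): 2 holes -> [(5, 3), (6, 3)]
Unfold 2 (reflect across v@3): 4 holes -> [(5, 2), (5, 3), (6, 2), (6, 3)]
Unfold 3 (reflect across h@4): 8 holes -> [(1, 2), (1, 3), (2, 2), (2, 3), (5, 2), (5, 3), (6, 2), (6, 3)]
Unfold 4 (reflect across v@2): 16 holes -> [(1, 0), (1, 1), (1, 2), (1, 3), (2, 0), (2, 1), (2, 2), (2, 3), (5, 0), (5, 1), (5, 2), (5, 3), (6, 0), (6, 1), (6, 2), (6, 3)]
Unfold 5 (reflect across h@8): 32 holes -> [(1, 0), (1, 1), (1, 2), (1, 3), (2, 0), (2, 1), (2, 2), (2, 3), (5, 0), (5, 1), (5, 2), (5, 3), (6, 0), (6, 1), (6, 2), (6, 3), (9, 0), (9, 1), (9, 2), (9, 3), (10, 0), (10, 1), (10, 2), (10, 3), (13, 0), (13, 1), (13, 2), (13, 3), (14, 0), (14, 1), (14, 2), (14, 3)]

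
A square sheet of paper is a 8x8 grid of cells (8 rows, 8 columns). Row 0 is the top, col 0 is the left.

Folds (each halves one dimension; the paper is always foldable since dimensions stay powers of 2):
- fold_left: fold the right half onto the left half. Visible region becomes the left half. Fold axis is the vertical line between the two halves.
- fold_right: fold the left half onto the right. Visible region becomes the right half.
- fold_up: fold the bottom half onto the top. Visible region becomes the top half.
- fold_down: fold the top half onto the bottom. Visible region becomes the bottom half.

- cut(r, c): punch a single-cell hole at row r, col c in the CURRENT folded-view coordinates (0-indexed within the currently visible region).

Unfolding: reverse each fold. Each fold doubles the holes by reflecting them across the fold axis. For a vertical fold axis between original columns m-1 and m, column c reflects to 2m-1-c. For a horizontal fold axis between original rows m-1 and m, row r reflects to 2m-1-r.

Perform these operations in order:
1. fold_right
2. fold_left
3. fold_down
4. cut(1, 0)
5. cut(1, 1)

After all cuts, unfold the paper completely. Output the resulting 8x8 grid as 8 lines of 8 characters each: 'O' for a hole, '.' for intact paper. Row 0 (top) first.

Op 1 fold_right: fold axis v@4; visible region now rows[0,8) x cols[4,8) = 8x4
Op 2 fold_left: fold axis v@6; visible region now rows[0,8) x cols[4,6) = 8x2
Op 3 fold_down: fold axis h@4; visible region now rows[4,8) x cols[4,6) = 4x2
Op 4 cut(1, 0): punch at orig (5,4); cuts so far [(5, 4)]; region rows[4,8) x cols[4,6) = 4x2
Op 5 cut(1, 1): punch at orig (5,5); cuts so far [(5, 4), (5, 5)]; region rows[4,8) x cols[4,6) = 4x2
Unfold 1 (reflect across h@4): 4 holes -> [(2, 4), (2, 5), (5, 4), (5, 5)]
Unfold 2 (reflect across v@6): 8 holes -> [(2, 4), (2, 5), (2, 6), (2, 7), (5, 4), (5, 5), (5, 6), (5, 7)]
Unfold 3 (reflect across v@4): 16 holes -> [(2, 0), (2, 1), (2, 2), (2, 3), (2, 4), (2, 5), (2, 6), (2, 7), (5, 0), (5, 1), (5, 2), (5, 3), (5, 4), (5, 5), (5, 6), (5, 7)]

Answer: ........
........
OOOOOOOO
........
........
OOOOOOOO
........
........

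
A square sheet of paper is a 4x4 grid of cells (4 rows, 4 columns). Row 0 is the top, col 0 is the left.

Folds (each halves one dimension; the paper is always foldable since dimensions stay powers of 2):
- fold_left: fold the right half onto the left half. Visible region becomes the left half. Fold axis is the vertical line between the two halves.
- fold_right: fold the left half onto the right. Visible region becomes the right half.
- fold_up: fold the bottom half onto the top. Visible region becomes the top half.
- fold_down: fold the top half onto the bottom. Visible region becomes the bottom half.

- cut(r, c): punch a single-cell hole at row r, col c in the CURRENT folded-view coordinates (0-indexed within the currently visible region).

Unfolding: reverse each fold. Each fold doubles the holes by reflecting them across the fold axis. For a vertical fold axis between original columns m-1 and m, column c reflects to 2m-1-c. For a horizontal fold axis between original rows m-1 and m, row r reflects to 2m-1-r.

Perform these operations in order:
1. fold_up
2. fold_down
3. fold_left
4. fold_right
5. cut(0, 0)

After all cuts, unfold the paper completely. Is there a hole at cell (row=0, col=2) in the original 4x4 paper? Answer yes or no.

Answer: yes

Derivation:
Op 1 fold_up: fold axis h@2; visible region now rows[0,2) x cols[0,4) = 2x4
Op 2 fold_down: fold axis h@1; visible region now rows[1,2) x cols[0,4) = 1x4
Op 3 fold_left: fold axis v@2; visible region now rows[1,2) x cols[0,2) = 1x2
Op 4 fold_right: fold axis v@1; visible region now rows[1,2) x cols[1,2) = 1x1
Op 5 cut(0, 0): punch at orig (1,1); cuts so far [(1, 1)]; region rows[1,2) x cols[1,2) = 1x1
Unfold 1 (reflect across v@1): 2 holes -> [(1, 0), (1, 1)]
Unfold 2 (reflect across v@2): 4 holes -> [(1, 0), (1, 1), (1, 2), (1, 3)]
Unfold 3 (reflect across h@1): 8 holes -> [(0, 0), (0, 1), (0, 2), (0, 3), (1, 0), (1, 1), (1, 2), (1, 3)]
Unfold 4 (reflect across h@2): 16 holes -> [(0, 0), (0, 1), (0, 2), (0, 3), (1, 0), (1, 1), (1, 2), (1, 3), (2, 0), (2, 1), (2, 2), (2, 3), (3, 0), (3, 1), (3, 2), (3, 3)]
Holes: [(0, 0), (0, 1), (0, 2), (0, 3), (1, 0), (1, 1), (1, 2), (1, 3), (2, 0), (2, 1), (2, 2), (2, 3), (3, 0), (3, 1), (3, 2), (3, 3)]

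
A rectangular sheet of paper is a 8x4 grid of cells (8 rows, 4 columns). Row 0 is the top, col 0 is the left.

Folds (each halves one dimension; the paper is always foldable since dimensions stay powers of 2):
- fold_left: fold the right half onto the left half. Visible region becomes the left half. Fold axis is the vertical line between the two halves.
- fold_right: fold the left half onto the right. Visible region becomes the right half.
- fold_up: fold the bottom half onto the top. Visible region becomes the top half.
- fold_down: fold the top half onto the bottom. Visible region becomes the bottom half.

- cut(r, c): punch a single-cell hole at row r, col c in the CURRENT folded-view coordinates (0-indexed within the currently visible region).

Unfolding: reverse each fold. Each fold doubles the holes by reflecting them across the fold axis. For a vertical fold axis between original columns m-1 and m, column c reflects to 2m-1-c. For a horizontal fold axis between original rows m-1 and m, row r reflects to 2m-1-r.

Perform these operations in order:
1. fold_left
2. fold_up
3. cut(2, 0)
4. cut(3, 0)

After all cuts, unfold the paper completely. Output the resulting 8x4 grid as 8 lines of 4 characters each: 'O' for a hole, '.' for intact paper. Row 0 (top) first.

Answer: ....
....
O..O
O..O
O..O
O..O
....
....

Derivation:
Op 1 fold_left: fold axis v@2; visible region now rows[0,8) x cols[0,2) = 8x2
Op 2 fold_up: fold axis h@4; visible region now rows[0,4) x cols[0,2) = 4x2
Op 3 cut(2, 0): punch at orig (2,0); cuts so far [(2, 0)]; region rows[0,4) x cols[0,2) = 4x2
Op 4 cut(3, 0): punch at orig (3,0); cuts so far [(2, 0), (3, 0)]; region rows[0,4) x cols[0,2) = 4x2
Unfold 1 (reflect across h@4): 4 holes -> [(2, 0), (3, 0), (4, 0), (5, 0)]
Unfold 2 (reflect across v@2): 8 holes -> [(2, 0), (2, 3), (3, 0), (3, 3), (4, 0), (4, 3), (5, 0), (5, 3)]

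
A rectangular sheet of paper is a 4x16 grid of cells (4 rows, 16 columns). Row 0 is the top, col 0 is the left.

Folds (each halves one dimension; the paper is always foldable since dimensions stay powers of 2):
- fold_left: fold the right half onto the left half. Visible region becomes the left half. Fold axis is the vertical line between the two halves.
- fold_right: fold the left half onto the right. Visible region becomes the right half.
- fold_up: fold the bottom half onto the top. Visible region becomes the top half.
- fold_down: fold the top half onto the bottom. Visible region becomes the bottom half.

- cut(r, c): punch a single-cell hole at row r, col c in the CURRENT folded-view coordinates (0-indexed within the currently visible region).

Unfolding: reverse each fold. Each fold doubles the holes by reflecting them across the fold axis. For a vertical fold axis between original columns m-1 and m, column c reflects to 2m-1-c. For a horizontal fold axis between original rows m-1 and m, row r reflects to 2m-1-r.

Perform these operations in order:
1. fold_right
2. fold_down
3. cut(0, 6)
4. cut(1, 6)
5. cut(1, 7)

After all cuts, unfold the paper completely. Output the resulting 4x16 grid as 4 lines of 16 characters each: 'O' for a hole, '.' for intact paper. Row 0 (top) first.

Op 1 fold_right: fold axis v@8; visible region now rows[0,4) x cols[8,16) = 4x8
Op 2 fold_down: fold axis h@2; visible region now rows[2,4) x cols[8,16) = 2x8
Op 3 cut(0, 6): punch at orig (2,14); cuts so far [(2, 14)]; region rows[2,4) x cols[8,16) = 2x8
Op 4 cut(1, 6): punch at orig (3,14); cuts so far [(2, 14), (3, 14)]; region rows[2,4) x cols[8,16) = 2x8
Op 5 cut(1, 7): punch at orig (3,15); cuts so far [(2, 14), (3, 14), (3, 15)]; region rows[2,4) x cols[8,16) = 2x8
Unfold 1 (reflect across h@2): 6 holes -> [(0, 14), (0, 15), (1, 14), (2, 14), (3, 14), (3, 15)]
Unfold 2 (reflect across v@8): 12 holes -> [(0, 0), (0, 1), (0, 14), (0, 15), (1, 1), (1, 14), (2, 1), (2, 14), (3, 0), (3, 1), (3, 14), (3, 15)]

Answer: OO............OO
.O............O.
.O............O.
OO............OO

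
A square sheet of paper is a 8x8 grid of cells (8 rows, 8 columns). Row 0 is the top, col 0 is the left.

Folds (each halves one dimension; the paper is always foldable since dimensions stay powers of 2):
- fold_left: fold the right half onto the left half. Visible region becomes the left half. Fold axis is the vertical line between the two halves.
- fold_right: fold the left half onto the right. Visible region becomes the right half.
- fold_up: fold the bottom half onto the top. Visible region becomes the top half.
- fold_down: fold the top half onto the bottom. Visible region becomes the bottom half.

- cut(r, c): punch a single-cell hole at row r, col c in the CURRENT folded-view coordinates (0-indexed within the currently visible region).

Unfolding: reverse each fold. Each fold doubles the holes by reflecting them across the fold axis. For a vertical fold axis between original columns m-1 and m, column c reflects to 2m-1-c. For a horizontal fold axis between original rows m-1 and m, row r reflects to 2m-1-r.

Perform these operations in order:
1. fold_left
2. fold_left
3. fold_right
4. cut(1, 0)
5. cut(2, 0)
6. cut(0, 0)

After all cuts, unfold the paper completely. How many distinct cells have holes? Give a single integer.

Answer: 24

Derivation:
Op 1 fold_left: fold axis v@4; visible region now rows[0,8) x cols[0,4) = 8x4
Op 2 fold_left: fold axis v@2; visible region now rows[0,8) x cols[0,2) = 8x2
Op 3 fold_right: fold axis v@1; visible region now rows[0,8) x cols[1,2) = 8x1
Op 4 cut(1, 0): punch at orig (1,1); cuts so far [(1, 1)]; region rows[0,8) x cols[1,2) = 8x1
Op 5 cut(2, 0): punch at orig (2,1); cuts so far [(1, 1), (2, 1)]; region rows[0,8) x cols[1,2) = 8x1
Op 6 cut(0, 0): punch at orig (0,1); cuts so far [(0, 1), (1, 1), (2, 1)]; region rows[0,8) x cols[1,2) = 8x1
Unfold 1 (reflect across v@1): 6 holes -> [(0, 0), (0, 1), (1, 0), (1, 1), (2, 0), (2, 1)]
Unfold 2 (reflect across v@2): 12 holes -> [(0, 0), (0, 1), (0, 2), (0, 3), (1, 0), (1, 1), (1, 2), (1, 3), (2, 0), (2, 1), (2, 2), (2, 3)]
Unfold 3 (reflect across v@4): 24 holes -> [(0, 0), (0, 1), (0, 2), (0, 3), (0, 4), (0, 5), (0, 6), (0, 7), (1, 0), (1, 1), (1, 2), (1, 3), (1, 4), (1, 5), (1, 6), (1, 7), (2, 0), (2, 1), (2, 2), (2, 3), (2, 4), (2, 5), (2, 6), (2, 7)]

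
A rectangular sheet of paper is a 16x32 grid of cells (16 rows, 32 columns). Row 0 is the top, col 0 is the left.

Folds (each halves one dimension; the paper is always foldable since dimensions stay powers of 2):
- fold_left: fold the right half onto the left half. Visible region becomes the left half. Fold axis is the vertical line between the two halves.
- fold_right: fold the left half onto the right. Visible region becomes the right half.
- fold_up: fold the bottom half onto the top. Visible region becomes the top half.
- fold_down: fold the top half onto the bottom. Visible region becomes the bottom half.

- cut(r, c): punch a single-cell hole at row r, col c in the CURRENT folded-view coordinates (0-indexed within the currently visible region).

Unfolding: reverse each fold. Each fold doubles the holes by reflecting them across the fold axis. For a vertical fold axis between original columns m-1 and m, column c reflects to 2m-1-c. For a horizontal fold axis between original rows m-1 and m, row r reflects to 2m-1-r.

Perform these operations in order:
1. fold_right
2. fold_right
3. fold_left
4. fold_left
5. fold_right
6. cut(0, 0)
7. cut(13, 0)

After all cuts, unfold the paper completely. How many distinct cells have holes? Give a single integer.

Answer: 64

Derivation:
Op 1 fold_right: fold axis v@16; visible region now rows[0,16) x cols[16,32) = 16x16
Op 2 fold_right: fold axis v@24; visible region now rows[0,16) x cols[24,32) = 16x8
Op 3 fold_left: fold axis v@28; visible region now rows[0,16) x cols[24,28) = 16x4
Op 4 fold_left: fold axis v@26; visible region now rows[0,16) x cols[24,26) = 16x2
Op 5 fold_right: fold axis v@25; visible region now rows[0,16) x cols[25,26) = 16x1
Op 6 cut(0, 0): punch at orig (0,25); cuts so far [(0, 25)]; region rows[0,16) x cols[25,26) = 16x1
Op 7 cut(13, 0): punch at orig (13,25); cuts so far [(0, 25), (13, 25)]; region rows[0,16) x cols[25,26) = 16x1
Unfold 1 (reflect across v@25): 4 holes -> [(0, 24), (0, 25), (13, 24), (13, 25)]
Unfold 2 (reflect across v@26): 8 holes -> [(0, 24), (0, 25), (0, 26), (0, 27), (13, 24), (13, 25), (13, 26), (13, 27)]
Unfold 3 (reflect across v@28): 16 holes -> [(0, 24), (0, 25), (0, 26), (0, 27), (0, 28), (0, 29), (0, 30), (0, 31), (13, 24), (13, 25), (13, 26), (13, 27), (13, 28), (13, 29), (13, 30), (13, 31)]
Unfold 4 (reflect across v@24): 32 holes -> [(0, 16), (0, 17), (0, 18), (0, 19), (0, 20), (0, 21), (0, 22), (0, 23), (0, 24), (0, 25), (0, 26), (0, 27), (0, 28), (0, 29), (0, 30), (0, 31), (13, 16), (13, 17), (13, 18), (13, 19), (13, 20), (13, 21), (13, 22), (13, 23), (13, 24), (13, 25), (13, 26), (13, 27), (13, 28), (13, 29), (13, 30), (13, 31)]
Unfold 5 (reflect across v@16): 64 holes -> [(0, 0), (0, 1), (0, 2), (0, 3), (0, 4), (0, 5), (0, 6), (0, 7), (0, 8), (0, 9), (0, 10), (0, 11), (0, 12), (0, 13), (0, 14), (0, 15), (0, 16), (0, 17), (0, 18), (0, 19), (0, 20), (0, 21), (0, 22), (0, 23), (0, 24), (0, 25), (0, 26), (0, 27), (0, 28), (0, 29), (0, 30), (0, 31), (13, 0), (13, 1), (13, 2), (13, 3), (13, 4), (13, 5), (13, 6), (13, 7), (13, 8), (13, 9), (13, 10), (13, 11), (13, 12), (13, 13), (13, 14), (13, 15), (13, 16), (13, 17), (13, 18), (13, 19), (13, 20), (13, 21), (13, 22), (13, 23), (13, 24), (13, 25), (13, 26), (13, 27), (13, 28), (13, 29), (13, 30), (13, 31)]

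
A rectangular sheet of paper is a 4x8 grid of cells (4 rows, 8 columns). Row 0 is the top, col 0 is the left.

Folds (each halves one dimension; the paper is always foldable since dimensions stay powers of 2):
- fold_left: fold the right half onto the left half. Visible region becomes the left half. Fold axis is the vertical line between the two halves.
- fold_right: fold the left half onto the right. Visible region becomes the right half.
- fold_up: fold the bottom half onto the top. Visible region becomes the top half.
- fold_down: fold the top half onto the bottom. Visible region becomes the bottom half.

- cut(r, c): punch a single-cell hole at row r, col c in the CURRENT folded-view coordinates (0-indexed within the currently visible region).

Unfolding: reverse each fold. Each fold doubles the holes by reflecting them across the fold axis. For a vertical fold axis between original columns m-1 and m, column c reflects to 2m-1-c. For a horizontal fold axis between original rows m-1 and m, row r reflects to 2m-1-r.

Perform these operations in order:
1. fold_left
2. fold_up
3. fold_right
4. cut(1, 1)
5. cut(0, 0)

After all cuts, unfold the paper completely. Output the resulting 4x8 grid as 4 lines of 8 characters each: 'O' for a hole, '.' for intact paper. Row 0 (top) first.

Op 1 fold_left: fold axis v@4; visible region now rows[0,4) x cols[0,4) = 4x4
Op 2 fold_up: fold axis h@2; visible region now rows[0,2) x cols[0,4) = 2x4
Op 3 fold_right: fold axis v@2; visible region now rows[0,2) x cols[2,4) = 2x2
Op 4 cut(1, 1): punch at orig (1,3); cuts so far [(1, 3)]; region rows[0,2) x cols[2,4) = 2x2
Op 5 cut(0, 0): punch at orig (0,2); cuts so far [(0, 2), (1, 3)]; region rows[0,2) x cols[2,4) = 2x2
Unfold 1 (reflect across v@2): 4 holes -> [(0, 1), (0, 2), (1, 0), (1, 3)]
Unfold 2 (reflect across h@2): 8 holes -> [(0, 1), (0, 2), (1, 0), (1, 3), (2, 0), (2, 3), (3, 1), (3, 2)]
Unfold 3 (reflect across v@4): 16 holes -> [(0, 1), (0, 2), (0, 5), (0, 6), (1, 0), (1, 3), (1, 4), (1, 7), (2, 0), (2, 3), (2, 4), (2, 7), (3, 1), (3, 2), (3, 5), (3, 6)]

Answer: .OO..OO.
O..OO..O
O..OO..O
.OO..OO.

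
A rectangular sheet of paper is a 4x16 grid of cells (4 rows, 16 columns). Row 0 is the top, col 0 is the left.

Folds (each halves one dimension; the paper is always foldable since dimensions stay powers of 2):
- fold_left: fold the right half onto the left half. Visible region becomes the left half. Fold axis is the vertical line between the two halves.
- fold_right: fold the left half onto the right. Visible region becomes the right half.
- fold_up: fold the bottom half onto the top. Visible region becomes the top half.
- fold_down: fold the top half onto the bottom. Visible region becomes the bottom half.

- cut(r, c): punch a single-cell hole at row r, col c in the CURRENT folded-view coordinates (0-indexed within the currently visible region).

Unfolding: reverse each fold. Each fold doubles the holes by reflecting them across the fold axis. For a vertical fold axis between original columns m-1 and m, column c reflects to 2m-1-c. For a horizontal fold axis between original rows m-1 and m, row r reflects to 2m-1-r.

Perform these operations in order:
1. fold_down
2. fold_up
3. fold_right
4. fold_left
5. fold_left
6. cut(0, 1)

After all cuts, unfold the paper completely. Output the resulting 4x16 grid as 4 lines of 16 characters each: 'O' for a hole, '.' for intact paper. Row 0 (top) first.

Op 1 fold_down: fold axis h@2; visible region now rows[2,4) x cols[0,16) = 2x16
Op 2 fold_up: fold axis h@3; visible region now rows[2,3) x cols[0,16) = 1x16
Op 3 fold_right: fold axis v@8; visible region now rows[2,3) x cols[8,16) = 1x8
Op 4 fold_left: fold axis v@12; visible region now rows[2,3) x cols[8,12) = 1x4
Op 5 fold_left: fold axis v@10; visible region now rows[2,3) x cols[8,10) = 1x2
Op 6 cut(0, 1): punch at orig (2,9); cuts so far [(2, 9)]; region rows[2,3) x cols[8,10) = 1x2
Unfold 1 (reflect across v@10): 2 holes -> [(2, 9), (2, 10)]
Unfold 2 (reflect across v@12): 4 holes -> [(2, 9), (2, 10), (2, 13), (2, 14)]
Unfold 3 (reflect across v@8): 8 holes -> [(2, 1), (2, 2), (2, 5), (2, 6), (2, 9), (2, 10), (2, 13), (2, 14)]
Unfold 4 (reflect across h@3): 16 holes -> [(2, 1), (2, 2), (2, 5), (2, 6), (2, 9), (2, 10), (2, 13), (2, 14), (3, 1), (3, 2), (3, 5), (3, 6), (3, 9), (3, 10), (3, 13), (3, 14)]
Unfold 5 (reflect across h@2): 32 holes -> [(0, 1), (0, 2), (0, 5), (0, 6), (0, 9), (0, 10), (0, 13), (0, 14), (1, 1), (1, 2), (1, 5), (1, 6), (1, 9), (1, 10), (1, 13), (1, 14), (2, 1), (2, 2), (2, 5), (2, 6), (2, 9), (2, 10), (2, 13), (2, 14), (3, 1), (3, 2), (3, 5), (3, 6), (3, 9), (3, 10), (3, 13), (3, 14)]

Answer: .OO..OO..OO..OO.
.OO..OO..OO..OO.
.OO..OO..OO..OO.
.OO..OO..OO..OO.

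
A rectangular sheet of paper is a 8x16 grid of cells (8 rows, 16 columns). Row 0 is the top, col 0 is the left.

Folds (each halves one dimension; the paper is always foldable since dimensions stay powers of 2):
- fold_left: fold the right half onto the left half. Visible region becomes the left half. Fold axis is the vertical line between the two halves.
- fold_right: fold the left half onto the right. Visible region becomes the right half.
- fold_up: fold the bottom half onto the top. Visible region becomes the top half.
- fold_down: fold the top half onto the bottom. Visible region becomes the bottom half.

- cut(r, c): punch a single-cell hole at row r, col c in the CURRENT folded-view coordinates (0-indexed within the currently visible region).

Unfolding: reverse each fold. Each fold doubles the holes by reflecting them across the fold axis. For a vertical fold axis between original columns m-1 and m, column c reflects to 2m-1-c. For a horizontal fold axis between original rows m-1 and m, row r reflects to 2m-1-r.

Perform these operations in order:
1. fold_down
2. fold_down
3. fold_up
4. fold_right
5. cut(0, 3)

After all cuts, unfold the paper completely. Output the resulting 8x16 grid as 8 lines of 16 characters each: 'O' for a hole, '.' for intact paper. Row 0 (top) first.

Answer: ....O......O....
....O......O....
....O......O....
....O......O....
....O......O....
....O......O....
....O......O....
....O......O....

Derivation:
Op 1 fold_down: fold axis h@4; visible region now rows[4,8) x cols[0,16) = 4x16
Op 2 fold_down: fold axis h@6; visible region now rows[6,8) x cols[0,16) = 2x16
Op 3 fold_up: fold axis h@7; visible region now rows[6,7) x cols[0,16) = 1x16
Op 4 fold_right: fold axis v@8; visible region now rows[6,7) x cols[8,16) = 1x8
Op 5 cut(0, 3): punch at orig (6,11); cuts so far [(6, 11)]; region rows[6,7) x cols[8,16) = 1x8
Unfold 1 (reflect across v@8): 2 holes -> [(6, 4), (6, 11)]
Unfold 2 (reflect across h@7): 4 holes -> [(6, 4), (6, 11), (7, 4), (7, 11)]
Unfold 3 (reflect across h@6): 8 holes -> [(4, 4), (4, 11), (5, 4), (5, 11), (6, 4), (6, 11), (7, 4), (7, 11)]
Unfold 4 (reflect across h@4): 16 holes -> [(0, 4), (0, 11), (1, 4), (1, 11), (2, 4), (2, 11), (3, 4), (3, 11), (4, 4), (4, 11), (5, 4), (5, 11), (6, 4), (6, 11), (7, 4), (7, 11)]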